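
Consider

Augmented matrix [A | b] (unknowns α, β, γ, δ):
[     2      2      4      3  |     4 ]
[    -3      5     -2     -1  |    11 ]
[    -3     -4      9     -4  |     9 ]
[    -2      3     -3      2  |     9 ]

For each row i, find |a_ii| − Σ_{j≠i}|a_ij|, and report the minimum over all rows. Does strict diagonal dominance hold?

row 1: |2| − (2+4+3) = -7
row 2: |5| − (3+2+1) = -1
row 3: |9| − (3+4+4) = -2
row 4: |2| − (2+3+3) = -6
minimum over rows = -7 → not strictly diagonally dominant

-7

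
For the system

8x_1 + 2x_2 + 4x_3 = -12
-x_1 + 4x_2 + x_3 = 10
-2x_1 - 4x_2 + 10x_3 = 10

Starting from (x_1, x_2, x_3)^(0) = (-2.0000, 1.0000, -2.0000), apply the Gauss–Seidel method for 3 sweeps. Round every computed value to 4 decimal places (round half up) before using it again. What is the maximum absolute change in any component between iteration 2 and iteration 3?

0.9658

Iteration 1:
  x_1 = (-12 - (2)·1.0000 - (4)·-2.0000) / (8) = -0.7500
  x_2 = (10 - (-1)·-0.7500 - (1)·-2.0000) / (4) = 2.8125
  x_3 = (10 - (-2)·-0.7500 - (-4)·2.8125) / (10) = 1.9750
Iteration 2:
  x_1 = (-12 - (2)·2.8125 - (4)·1.9750) / (8) = -3.1906
  x_2 = (10 - (-1)·-3.1906 - (1)·1.9750) / (4) = 1.2086
  x_3 = (10 - (-2)·-3.1906 - (-4)·1.2086) / (10) = 0.8453
Iteration 3:
  x_1 = (-12 - (2)·1.2086 - (4)·0.8453) / (8) = -2.2248
  x_2 = (10 - (-1)·-2.2248 - (1)·0.8453) / (4) = 1.7325
  x_3 = (10 - (-2)·-2.2248 - (-4)·1.7325) / (10) = 1.2480
Change: (0.9658, 0.5239, 0.4027) → max |·| = 0.9658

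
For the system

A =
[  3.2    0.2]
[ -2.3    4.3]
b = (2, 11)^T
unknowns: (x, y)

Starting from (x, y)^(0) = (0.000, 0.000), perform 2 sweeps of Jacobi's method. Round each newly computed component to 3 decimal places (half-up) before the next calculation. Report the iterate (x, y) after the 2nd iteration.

(0.465, 2.892)

Iteration 1:
  x = (2 - (0.2)·0.000) / (3.2) = 0.625
  y = (11 - (-2.3)·0.000) / (4.3) = 2.558
Iteration 2:
  x = (2 - (0.2)·2.558) / (3.2) = 0.465
  y = (11 - (-2.3)·0.625) / (4.3) = 2.892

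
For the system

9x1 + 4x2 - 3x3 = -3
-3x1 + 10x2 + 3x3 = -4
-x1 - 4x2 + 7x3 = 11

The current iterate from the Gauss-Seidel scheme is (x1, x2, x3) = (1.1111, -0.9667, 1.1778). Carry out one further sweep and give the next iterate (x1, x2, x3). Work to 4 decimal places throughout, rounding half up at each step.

(0.4889, -0.6067, 1.2946)

One sweep:
  x1 = (-3 - (4)·-0.9667 - (-3)·1.1778) / (9) = 0.4889
  x2 = (-4 - (-3)·0.4889 - (3)·1.1778) / (10) = -0.6067
  x3 = (11 - (-1)·0.4889 - (-4)·-0.6067) / (7) = 1.2946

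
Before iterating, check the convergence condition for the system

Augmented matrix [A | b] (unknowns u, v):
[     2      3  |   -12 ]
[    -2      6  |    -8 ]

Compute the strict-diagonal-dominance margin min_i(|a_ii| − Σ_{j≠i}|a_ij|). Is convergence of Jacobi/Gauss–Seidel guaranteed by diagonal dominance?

row 1: |2| − (3) = -1
row 2: |6| − (2) = 4
minimum over rows = -1 → not strictly diagonally dominant

-1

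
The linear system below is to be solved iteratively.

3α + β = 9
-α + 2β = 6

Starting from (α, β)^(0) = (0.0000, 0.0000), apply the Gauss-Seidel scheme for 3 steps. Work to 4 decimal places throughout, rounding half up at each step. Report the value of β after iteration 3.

3.8750

Iteration 1:
  α = (9 - (1)·0.0000) / (3) = 3.0000
  β = (6 - (-1)·3.0000) / (2) = 4.5000
Iteration 2:
  α = (9 - (1)·4.5000) / (3) = 1.5000
  β = (6 - (-1)·1.5000) / (2) = 3.7500
Iteration 3:
  α = (9 - (1)·3.7500) / (3) = 1.7500
  β = (6 - (-1)·1.7500) / (2) = 3.8750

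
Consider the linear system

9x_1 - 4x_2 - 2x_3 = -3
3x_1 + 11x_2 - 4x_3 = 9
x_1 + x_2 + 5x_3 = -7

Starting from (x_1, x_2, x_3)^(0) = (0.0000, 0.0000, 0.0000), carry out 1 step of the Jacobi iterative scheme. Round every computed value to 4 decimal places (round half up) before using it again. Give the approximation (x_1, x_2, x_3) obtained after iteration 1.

Iteration 1:
  x_1 = (-3 - (-4)·0.0000 - (-2)·0.0000) / (9) = -0.3333
  x_2 = (9 - (3)·0.0000 - (-4)·0.0000) / (11) = 0.8182
  x_3 = (-7 - (1)·0.0000 - (1)·0.0000) / (5) = -1.4000

(-0.3333, 0.8182, -1.4000)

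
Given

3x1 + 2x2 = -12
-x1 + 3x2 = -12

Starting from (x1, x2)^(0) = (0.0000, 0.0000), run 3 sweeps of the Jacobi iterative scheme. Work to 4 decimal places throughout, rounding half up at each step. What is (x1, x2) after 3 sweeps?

Iteration 1:
  x1 = (-12 - (2)·0.0000) / (3) = -4.0000
  x2 = (-12 - (-1)·0.0000) / (3) = -4.0000
Iteration 2:
  x1 = (-12 - (2)·-4.0000) / (3) = -1.3333
  x2 = (-12 - (-1)·-4.0000) / (3) = -5.3333
Iteration 3:
  x1 = (-12 - (2)·-5.3333) / (3) = -0.4445
  x2 = (-12 - (-1)·-1.3333) / (3) = -4.4444

(-0.4445, -4.4444)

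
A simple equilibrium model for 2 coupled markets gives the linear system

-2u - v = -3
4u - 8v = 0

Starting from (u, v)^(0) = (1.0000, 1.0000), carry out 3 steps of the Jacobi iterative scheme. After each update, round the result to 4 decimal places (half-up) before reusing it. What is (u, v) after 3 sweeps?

(1.2500, 0.6250)

Iteration 1:
  u = (-3 - (-1)·1.0000) / (-2) = 1.0000
  v = (0 - (4)·1.0000) / (-8) = 0.5000
Iteration 2:
  u = (-3 - (-1)·0.5000) / (-2) = 1.2500
  v = (0 - (4)·1.0000) / (-8) = 0.5000
Iteration 3:
  u = (-3 - (-1)·0.5000) / (-2) = 1.2500
  v = (0 - (4)·1.2500) / (-8) = 0.6250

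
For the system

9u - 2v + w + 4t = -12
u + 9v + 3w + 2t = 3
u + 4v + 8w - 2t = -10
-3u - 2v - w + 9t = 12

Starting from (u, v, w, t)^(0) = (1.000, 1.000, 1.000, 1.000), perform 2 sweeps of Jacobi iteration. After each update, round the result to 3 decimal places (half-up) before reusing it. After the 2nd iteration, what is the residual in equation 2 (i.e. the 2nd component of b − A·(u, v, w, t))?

-0.349

Iteration 1:
  u = (-12 - (-2)·1.000 - (1)·1.000 - (4)·1.000) / (9) = -1.667
  v = (3 - (1)·1.000 - (3)·1.000 - (2)·1.000) / (9) = -0.333
  w = (-10 - (1)·1.000 - (4)·1.000 - (-2)·1.000) / (8) = -1.625
  t = (12 - (-3)·1.000 - (-2)·1.000 - (-1)·1.000) / (9) = 2.000
Iteration 2:
  u = (-12 - (-2)·-0.333 - (1)·-1.625 - (4)·2.000) / (9) = -2.116
  v = (3 - (1)·-1.667 - (3)·-1.625 - (2)·2.000) / (9) = 0.616
  w = (-10 - (1)·-1.667 - (4)·-0.333 - (-2)·2.000) / (8) = -0.375
  t = (12 - (-3)·-1.667 - (-2)·-0.333 - (-1)·-1.625) / (9) = 0.523
Residual b − A·x = (6.559, -0.349, -6.302, 1.802)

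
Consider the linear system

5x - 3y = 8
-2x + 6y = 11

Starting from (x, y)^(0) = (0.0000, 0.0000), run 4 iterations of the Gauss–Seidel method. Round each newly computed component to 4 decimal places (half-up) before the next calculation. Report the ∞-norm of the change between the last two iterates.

0.0568

Iteration 1:
  x = (8 - (-3)·0.0000) / (5) = 1.6000
  y = (11 - (-2)·1.6000) / (6) = 2.3667
Iteration 2:
  x = (8 - (-3)·2.3667) / (5) = 3.0200
  y = (11 - (-2)·3.0200) / (6) = 2.8400
Iteration 3:
  x = (8 - (-3)·2.8400) / (5) = 3.3040
  y = (11 - (-2)·3.3040) / (6) = 2.9347
Iteration 4:
  x = (8 - (-3)·2.9347) / (5) = 3.3608
  y = (11 - (-2)·3.3608) / (6) = 2.9536
Change: (0.0568, 0.0189) → max |·| = 0.0568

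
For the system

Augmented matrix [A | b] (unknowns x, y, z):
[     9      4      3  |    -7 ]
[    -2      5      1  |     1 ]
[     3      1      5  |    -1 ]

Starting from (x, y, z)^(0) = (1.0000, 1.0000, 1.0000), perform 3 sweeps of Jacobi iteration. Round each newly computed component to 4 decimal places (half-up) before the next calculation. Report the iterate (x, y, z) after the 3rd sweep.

Iteration 1:
  x = (-7 - (4)·1.0000 - (3)·1.0000) / (9) = -1.5556
  y = (1 - (-2)·1.0000 - (1)·1.0000) / (5) = 0.4000
  z = (-1 - (3)·1.0000 - (1)·1.0000) / (5) = -1.0000
Iteration 2:
  x = (-7 - (4)·0.4000 - (3)·-1.0000) / (9) = -0.6222
  y = (1 - (-2)·-1.5556 - (1)·-1.0000) / (5) = -0.2222
  z = (-1 - (3)·-1.5556 - (1)·0.4000) / (5) = 0.6534
Iteration 3:
  x = (-7 - (4)·-0.2222 - (3)·0.6534) / (9) = -0.8968
  y = (1 - (-2)·-0.6222 - (1)·0.6534) / (5) = -0.1796
  z = (-1 - (3)·-0.6222 - (1)·-0.2222) / (5) = 0.2178

(-0.8968, -0.1796, 0.2178)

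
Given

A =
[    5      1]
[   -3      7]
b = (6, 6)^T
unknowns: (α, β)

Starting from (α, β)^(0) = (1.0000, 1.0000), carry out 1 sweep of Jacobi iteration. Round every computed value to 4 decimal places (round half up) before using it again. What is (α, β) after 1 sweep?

Iteration 1:
  α = (6 - (1)·1.0000) / (5) = 1.0000
  β = (6 - (-3)·1.0000) / (7) = 1.2857

(1.0000, 1.2857)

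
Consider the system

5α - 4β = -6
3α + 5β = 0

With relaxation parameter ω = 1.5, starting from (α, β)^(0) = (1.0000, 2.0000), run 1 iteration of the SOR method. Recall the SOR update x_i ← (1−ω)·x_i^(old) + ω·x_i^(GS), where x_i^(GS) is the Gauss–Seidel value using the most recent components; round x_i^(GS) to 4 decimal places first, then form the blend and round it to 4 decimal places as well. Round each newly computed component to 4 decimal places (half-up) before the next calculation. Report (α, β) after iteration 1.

Iteration 1:
  α: GS value = (-6 - (-4)·2.0000) / (5) = 0.4000;  α ← (1−ω)·1.0000 + ω·0.4000 = 0.1000
  β: GS value = (0 - (3)·0.1000) / (5) = -0.0600;  β ← (1−ω)·2.0000 + ω·-0.0600 = -1.0900

(0.1000, -1.0900)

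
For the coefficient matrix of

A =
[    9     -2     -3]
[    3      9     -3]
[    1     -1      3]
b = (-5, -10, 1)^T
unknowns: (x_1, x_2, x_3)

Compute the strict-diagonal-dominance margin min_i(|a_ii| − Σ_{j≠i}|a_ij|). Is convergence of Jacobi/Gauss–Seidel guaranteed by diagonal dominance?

1

row 1: |9| − (2+3) = 4
row 2: |9| − (3+3) = 3
row 3: |3| − (1+1) = 1
minimum over rows = 1 → strictly diagonally dominant (convergence guaranteed)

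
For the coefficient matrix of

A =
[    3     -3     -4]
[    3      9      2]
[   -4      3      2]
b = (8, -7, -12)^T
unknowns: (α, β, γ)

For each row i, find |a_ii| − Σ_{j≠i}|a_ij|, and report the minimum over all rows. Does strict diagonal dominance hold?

-5

row 1: |3| − (3+4) = -4
row 2: |9| − (3+2) = 4
row 3: |2| − (4+3) = -5
minimum over rows = -5 → not strictly diagonally dominant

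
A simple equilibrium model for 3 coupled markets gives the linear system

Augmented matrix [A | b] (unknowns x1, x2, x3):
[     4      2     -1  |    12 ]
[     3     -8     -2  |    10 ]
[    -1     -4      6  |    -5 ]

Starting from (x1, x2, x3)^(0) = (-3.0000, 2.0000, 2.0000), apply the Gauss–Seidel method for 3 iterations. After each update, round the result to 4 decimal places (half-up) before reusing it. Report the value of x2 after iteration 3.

-0.1289

Iteration 1:
  x1 = (12 - (2)·2.0000 - (-1)·2.0000) / (4) = 2.5000
  x2 = (10 - (3)·2.5000 - (-2)·2.0000) / (-8) = -0.8125
  x3 = (-5 - (-1)·2.5000 - (-4)·-0.8125) / (6) = -0.9583
Iteration 2:
  x1 = (12 - (2)·-0.8125 - (-1)·-0.9583) / (4) = 3.1667
  x2 = (10 - (3)·3.1667 - (-2)·-0.9583) / (-8) = 0.1771
  x3 = (-5 - (-1)·3.1667 - (-4)·0.1771) / (6) = -0.1875
Iteration 3:
  x1 = (12 - (2)·0.1771 - (-1)·-0.1875) / (4) = 2.8646
  x2 = (10 - (3)·2.8646 - (-2)·-0.1875) / (-8) = -0.1289
  x3 = (-5 - (-1)·2.8646 - (-4)·-0.1289) / (6) = -0.4418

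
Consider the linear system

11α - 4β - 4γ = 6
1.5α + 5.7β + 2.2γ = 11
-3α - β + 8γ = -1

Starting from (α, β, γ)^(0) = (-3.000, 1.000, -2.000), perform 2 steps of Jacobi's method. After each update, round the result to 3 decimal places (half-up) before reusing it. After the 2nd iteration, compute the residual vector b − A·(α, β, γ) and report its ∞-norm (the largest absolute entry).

Iteration 1:
  α = (6 - (-4)·1.000 - (-4)·-2.000) / (11) = 0.182
  β = (11 - (1.5)·-3.000 - (2.2)·-2.000) / (5.7) = 3.491
  γ = (-1 - (-3)·-3.000 - (-1)·1.000) / (8) = -1.125
Iteration 2:
  α = (6 - (-4)·3.491 - (-4)·-1.125) / (11) = 1.406
  β = (11 - (1.5)·0.182 - (2.2)·-1.125) / (5.7) = 2.316
  γ = (-1 - (-3)·0.182 - (-1)·3.491) / (8) = 0.380
Residual b − A·x = (1.318, -5.146, 2.494); ∞-norm = 5.146

5.146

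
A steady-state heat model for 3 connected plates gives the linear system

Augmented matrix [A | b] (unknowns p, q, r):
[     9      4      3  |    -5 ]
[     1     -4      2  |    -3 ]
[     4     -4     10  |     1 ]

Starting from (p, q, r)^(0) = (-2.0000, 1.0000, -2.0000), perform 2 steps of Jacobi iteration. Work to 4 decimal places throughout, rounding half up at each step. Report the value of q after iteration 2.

1.3167

Iteration 1:
  p = (-5 - (4)·1.0000 - (3)·-2.0000) / (9) = -0.3333
  q = (-3 - (1)·-2.0000 - (2)·-2.0000) / (-4) = -0.7500
  r = (1 - (4)·-2.0000 - (-4)·1.0000) / (10) = 1.3000
Iteration 2:
  p = (-5 - (4)·-0.7500 - (3)·1.3000) / (9) = -0.6556
  q = (-3 - (1)·-0.3333 - (2)·1.3000) / (-4) = 1.3167
  r = (1 - (4)·-0.3333 - (-4)·-0.7500) / (10) = -0.0667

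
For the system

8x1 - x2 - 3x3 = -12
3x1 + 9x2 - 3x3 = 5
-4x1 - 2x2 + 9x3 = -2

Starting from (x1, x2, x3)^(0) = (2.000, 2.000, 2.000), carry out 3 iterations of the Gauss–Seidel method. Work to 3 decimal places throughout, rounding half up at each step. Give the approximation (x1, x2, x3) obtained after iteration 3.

(-1.611, 0.886, -0.741)

Iteration 1:
  x1 = (-12 - (-1)·2.000 - (-3)·2.000) / (8) = -0.500
  x2 = (5 - (3)·-0.500 - (-3)·2.000) / (9) = 1.389
  x3 = (-2 - (-4)·-0.500 - (-2)·1.389) / (9) = -0.136
Iteration 2:
  x1 = (-12 - (-1)·1.389 - (-3)·-0.136) / (8) = -1.377
  x2 = (5 - (3)·-1.377 - (-3)·-0.136) / (9) = 0.969
  x3 = (-2 - (-4)·-1.377 - (-2)·0.969) / (9) = -0.619
Iteration 3:
  x1 = (-12 - (-1)·0.969 - (-3)·-0.619) / (8) = -1.611
  x2 = (5 - (3)·-1.611 - (-3)·-0.619) / (9) = 0.886
  x3 = (-2 - (-4)·-1.611 - (-2)·0.886) / (9) = -0.741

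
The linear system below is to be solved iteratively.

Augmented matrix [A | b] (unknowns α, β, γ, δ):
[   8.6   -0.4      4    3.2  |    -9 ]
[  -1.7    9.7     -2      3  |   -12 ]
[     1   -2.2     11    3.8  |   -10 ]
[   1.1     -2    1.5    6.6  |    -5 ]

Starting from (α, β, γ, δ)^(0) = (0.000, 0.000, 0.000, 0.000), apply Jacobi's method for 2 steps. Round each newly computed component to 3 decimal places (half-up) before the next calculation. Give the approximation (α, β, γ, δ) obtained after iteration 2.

Iteration 1:
  α = (-9 - (-0.4)·0.000 - (4)·0.000 - (3.2)·0.000) / (8.6) = -1.047
  β = (-12 - (-1.7)·0.000 - (-2)·0.000 - (3)·0.000) / (9.7) = -1.237
  γ = (-10 - (1)·0.000 - (-2.2)·0.000 - (3.8)·0.000) / (11) = -0.909
  δ = (-5 - (1.1)·0.000 - (-2)·0.000 - (1.5)·0.000) / (6.6) = -0.758
Iteration 2:
  α = (-9 - (-0.4)·-1.237 - (4)·-0.909 - (3.2)·-0.758) / (8.6) = -0.399
  β = (-12 - (-1.7)·-1.047 - (-2)·-0.909 - (3)·-0.758) / (9.7) = -1.374
  γ = (-10 - (1)·-1.047 - (-2.2)·-1.237 - (3.8)·-0.758) / (11) = -0.799
  δ = (-5 - (1.1)·-1.047 - (-2)·-1.237 - (1.5)·-0.909) / (6.6) = -0.751

(-0.399, -1.374, -0.799, -0.751)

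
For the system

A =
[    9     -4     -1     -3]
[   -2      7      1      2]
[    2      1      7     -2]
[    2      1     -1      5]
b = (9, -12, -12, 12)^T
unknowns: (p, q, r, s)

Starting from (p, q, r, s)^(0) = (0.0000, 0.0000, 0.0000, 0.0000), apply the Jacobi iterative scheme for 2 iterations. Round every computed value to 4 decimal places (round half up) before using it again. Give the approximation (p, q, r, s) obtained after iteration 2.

(0.8476, -1.8694, -1.0694, 2.0000)

Iteration 1:
  p = (9 - (-4)·0.0000 - (-1)·0.0000 - (-3)·0.0000) / (9) = 1.0000
  q = (-12 - (-2)·0.0000 - (1)·0.0000 - (2)·0.0000) / (7) = -1.7143
  r = (-12 - (2)·0.0000 - (1)·0.0000 - (-2)·0.0000) / (7) = -1.7143
  s = (12 - (2)·0.0000 - (1)·0.0000 - (-1)·0.0000) / (5) = 2.4000
Iteration 2:
  p = (9 - (-4)·-1.7143 - (-1)·-1.7143 - (-3)·2.4000) / (9) = 0.8476
  q = (-12 - (-2)·1.0000 - (1)·-1.7143 - (2)·2.4000) / (7) = -1.8694
  r = (-12 - (2)·1.0000 - (1)·-1.7143 - (-2)·2.4000) / (7) = -1.0694
  s = (12 - (2)·1.0000 - (1)·-1.7143 - (-1)·-1.7143) / (5) = 2.0000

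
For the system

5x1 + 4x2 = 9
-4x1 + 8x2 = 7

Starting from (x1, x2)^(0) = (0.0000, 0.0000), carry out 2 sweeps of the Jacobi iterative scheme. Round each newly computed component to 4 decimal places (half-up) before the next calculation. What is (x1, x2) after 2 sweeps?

Iteration 1:
  x1 = (9 - (4)·0.0000) / (5) = 1.8000
  x2 = (7 - (-4)·0.0000) / (8) = 0.8750
Iteration 2:
  x1 = (9 - (4)·0.8750) / (5) = 1.1000
  x2 = (7 - (-4)·1.8000) / (8) = 1.7750

(1.1000, 1.7750)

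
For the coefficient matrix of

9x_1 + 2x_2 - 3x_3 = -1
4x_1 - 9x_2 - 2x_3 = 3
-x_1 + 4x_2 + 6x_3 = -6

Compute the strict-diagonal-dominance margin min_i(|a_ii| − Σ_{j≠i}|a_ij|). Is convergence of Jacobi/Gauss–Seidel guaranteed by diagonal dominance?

1

row 1: |9| − (2+3) = 4
row 2: |-9| − (4+2) = 3
row 3: |6| − (1+4) = 1
minimum over rows = 1 → strictly diagonally dominant (convergence guaranteed)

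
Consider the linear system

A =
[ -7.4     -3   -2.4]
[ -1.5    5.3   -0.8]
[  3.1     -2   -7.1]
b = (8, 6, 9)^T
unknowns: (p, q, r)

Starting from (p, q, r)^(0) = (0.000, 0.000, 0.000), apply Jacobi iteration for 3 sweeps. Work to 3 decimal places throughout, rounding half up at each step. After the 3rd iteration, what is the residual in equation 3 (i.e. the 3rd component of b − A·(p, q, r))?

Iteration 1:
  p = (8 - (-3)·0.000 - (-2.4)·0.000) / (-7.4) = -1.081
  q = (6 - (-1.5)·0.000 - (-0.8)·0.000) / (5.3) = 1.132
  r = (9 - (3.1)·0.000 - (-2)·0.000) / (-7.1) = -1.268
Iteration 2:
  p = (8 - (-3)·1.132 - (-2.4)·-1.268) / (-7.4) = -1.129
  q = (6 - (-1.5)·-1.081 - (-0.8)·-1.268) / (5.3) = 0.635
  r = (9 - (3.1)·-1.081 - (-2)·1.132) / (-7.1) = -2.058
Iteration 3:
  p = (8 - (-3)·0.635 - (-2.4)·-2.058) / (-7.4) = -0.671
  q = (6 - (-1.5)·-1.129 - (-0.8)·-2.058) / (5.3) = 0.502
  r = (9 - (3.1)·-1.129 - (-2)·0.635) / (-7.1) = -1.939
Residual b − A·x = (-0.113, 0.782, -1.683)

-1.683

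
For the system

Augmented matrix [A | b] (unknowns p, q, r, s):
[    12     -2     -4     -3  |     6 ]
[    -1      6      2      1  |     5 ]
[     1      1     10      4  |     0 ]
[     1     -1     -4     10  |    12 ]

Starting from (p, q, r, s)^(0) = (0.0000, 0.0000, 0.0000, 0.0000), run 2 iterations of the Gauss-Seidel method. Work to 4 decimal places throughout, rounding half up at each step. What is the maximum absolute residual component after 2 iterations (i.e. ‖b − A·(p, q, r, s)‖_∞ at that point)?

Iteration 1:
  p = (6 - (-2)·0.0000 - (-4)·0.0000 - (-3)·0.0000) / (12) = 0.5000
  q = (5 - (-1)·0.5000 - (2)·0.0000 - (1)·0.0000) / (6) = 0.9167
  r = (0 - (1)·0.5000 - (1)·0.9167 - (4)·0.0000) / (10) = -0.1417
  s = (12 - (1)·0.5000 - (-1)·0.9167 - (-4)·-0.1417) / (10) = 1.1850
Iteration 2:
  p = (6 - (-2)·0.9167 - (-4)·-0.1417 - (-3)·1.1850) / (12) = 0.9018
  q = (5 - (-1)·0.9018 - (2)·-0.1417 - (1)·1.1850) / (6) = 0.8334
  r = (0 - (1)·0.9018 - (1)·0.8334 - (4)·1.1850) / (10) = -0.6475
  s = (12 - (1)·0.9018 - (-1)·0.8334 - (-4)·-0.6475) / (10) = 0.9342
Residual b − A·x = (-2.9422, 1.2622, 1.0030, -0.0004); ∞-norm = 2.9422

2.9422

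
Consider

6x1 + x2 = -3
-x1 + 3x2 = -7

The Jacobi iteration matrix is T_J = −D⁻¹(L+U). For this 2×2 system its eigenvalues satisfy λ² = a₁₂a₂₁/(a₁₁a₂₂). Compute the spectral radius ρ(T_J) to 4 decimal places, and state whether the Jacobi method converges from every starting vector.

0.2357

a₁₂a₂₁/(a₁₁a₂₂) = (1)·(-1) / ((6)·(3)) = -0.055556
ρ = √|-0.055556| = √0.055556 = 0.2357
ρ < 1, so Jacobi converges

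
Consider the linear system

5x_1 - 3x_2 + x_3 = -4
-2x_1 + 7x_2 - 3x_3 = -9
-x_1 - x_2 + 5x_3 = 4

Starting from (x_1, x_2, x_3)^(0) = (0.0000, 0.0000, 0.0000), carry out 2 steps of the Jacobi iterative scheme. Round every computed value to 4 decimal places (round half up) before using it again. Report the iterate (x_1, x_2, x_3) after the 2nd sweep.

(-1.7314, -1.1714, 0.3829)

Iteration 1:
  x_1 = (-4 - (-3)·0.0000 - (1)·0.0000) / (5) = -0.8000
  x_2 = (-9 - (-2)·0.0000 - (-3)·0.0000) / (7) = -1.2857
  x_3 = (4 - (-1)·0.0000 - (-1)·0.0000) / (5) = 0.8000
Iteration 2:
  x_1 = (-4 - (-3)·-1.2857 - (1)·0.8000) / (5) = -1.7314
  x_2 = (-9 - (-2)·-0.8000 - (-3)·0.8000) / (7) = -1.1714
  x_3 = (4 - (-1)·-0.8000 - (-1)·-1.2857) / (5) = 0.3829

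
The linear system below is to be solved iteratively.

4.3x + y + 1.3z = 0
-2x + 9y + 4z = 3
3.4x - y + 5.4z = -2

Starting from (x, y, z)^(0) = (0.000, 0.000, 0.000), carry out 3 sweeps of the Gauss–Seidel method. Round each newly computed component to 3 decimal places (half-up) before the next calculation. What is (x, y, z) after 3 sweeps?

Iteration 1:
  x = (0 - (1)·0.000 - (1.3)·0.000) / (4.3) = 0.000
  y = (3 - (-2)·0.000 - (4)·0.000) / (9) = 0.333
  z = (-2 - (3.4)·0.000 - (-1)·0.333) / (5.4) = -0.309
Iteration 2:
  x = (0 - (1)·0.333 - (1.3)·-0.309) / (4.3) = 0.016
  y = (3 - (-2)·0.016 - (4)·-0.309) / (9) = 0.474
  z = (-2 - (3.4)·0.016 - (-1)·0.474) / (5.4) = -0.293
Iteration 3:
  x = (0 - (1)·0.474 - (1.3)·-0.293) / (4.3) = -0.022
  y = (3 - (-2)·-0.022 - (4)·-0.293) / (9) = 0.459
  z = (-2 - (3.4)·-0.022 - (-1)·0.459) / (5.4) = -0.272

(-0.022, 0.459, -0.272)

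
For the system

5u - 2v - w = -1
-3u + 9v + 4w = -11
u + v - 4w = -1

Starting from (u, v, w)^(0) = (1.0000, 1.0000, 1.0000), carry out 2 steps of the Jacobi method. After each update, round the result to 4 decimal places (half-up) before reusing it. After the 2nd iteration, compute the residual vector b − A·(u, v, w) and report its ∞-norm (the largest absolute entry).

1.0723

Iteration 1:
  u = (-1 - (-2)·1.0000 - (-1)·1.0000) / (5) = 0.4000
  v = (-11 - (-3)·1.0000 - (4)·1.0000) / (9) = -1.3333
  w = (-1 - (1)·1.0000 - (1)·1.0000) / (-4) = 0.7500
Iteration 2:
  u = (-1 - (-2)·-1.3333 - (-1)·0.7500) / (5) = -0.5833
  v = (-11 - (-3)·0.4000 - (4)·0.7500) / (9) = -1.4222
  w = (-1 - (1)·0.4000 - (1)·-1.3333) / (-4) = 0.0167
Residual b − A·x = (-0.9112, -0.0169, 1.0723); ∞-norm = 1.0723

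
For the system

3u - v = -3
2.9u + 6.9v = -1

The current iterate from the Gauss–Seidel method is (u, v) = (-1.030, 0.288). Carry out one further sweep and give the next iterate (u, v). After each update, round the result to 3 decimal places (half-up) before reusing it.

One sweep:
  u = (-3 - (-1)·0.288) / (3) = -0.904
  v = (-1 - (2.9)·-0.904) / (6.9) = 0.235

(-0.904, 0.235)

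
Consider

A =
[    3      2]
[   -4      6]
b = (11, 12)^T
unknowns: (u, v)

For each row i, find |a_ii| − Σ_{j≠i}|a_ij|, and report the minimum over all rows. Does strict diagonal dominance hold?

1

row 1: |3| − (2) = 1
row 2: |6| − (4) = 2
minimum over rows = 1 → strictly diagonally dominant (convergence guaranteed)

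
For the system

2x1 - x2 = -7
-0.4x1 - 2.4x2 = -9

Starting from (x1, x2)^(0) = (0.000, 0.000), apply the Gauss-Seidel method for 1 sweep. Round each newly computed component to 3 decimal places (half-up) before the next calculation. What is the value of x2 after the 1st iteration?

Iteration 1:
  x1 = (-7 - (-1)·0.000) / (2) = -3.500
  x2 = (-9 - (-0.4)·-3.500) / (-2.4) = 4.333

4.333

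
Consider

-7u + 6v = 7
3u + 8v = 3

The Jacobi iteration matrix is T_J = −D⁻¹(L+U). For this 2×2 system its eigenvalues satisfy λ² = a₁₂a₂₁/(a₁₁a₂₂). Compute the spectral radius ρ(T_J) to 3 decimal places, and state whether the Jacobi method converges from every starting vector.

0.567

a₁₂a₂₁/(a₁₁a₂₂) = (6)·(3) / ((-7)·(8)) = -0.321429
ρ = √|-0.321429| = √0.321429 = 0.567
ρ < 1, so Jacobi converges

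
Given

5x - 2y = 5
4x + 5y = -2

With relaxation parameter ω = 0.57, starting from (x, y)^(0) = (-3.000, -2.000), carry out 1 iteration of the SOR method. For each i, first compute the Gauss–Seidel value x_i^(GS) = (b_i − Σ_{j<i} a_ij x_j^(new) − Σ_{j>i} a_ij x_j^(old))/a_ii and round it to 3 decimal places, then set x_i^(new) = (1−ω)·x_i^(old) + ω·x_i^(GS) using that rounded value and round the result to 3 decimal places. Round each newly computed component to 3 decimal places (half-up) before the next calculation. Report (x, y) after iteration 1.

(-1.176, -0.552)

Iteration 1:
  x: GS value = (5 - (-2)·-2.000) / (5) = 0.200;  x ← (1−ω)·-3.000 + ω·0.200 = -1.176
  y: GS value = (-2 - (4)·-1.176) / (5) = 0.541;  y ← (1−ω)·-2.000 + ω·0.541 = -0.552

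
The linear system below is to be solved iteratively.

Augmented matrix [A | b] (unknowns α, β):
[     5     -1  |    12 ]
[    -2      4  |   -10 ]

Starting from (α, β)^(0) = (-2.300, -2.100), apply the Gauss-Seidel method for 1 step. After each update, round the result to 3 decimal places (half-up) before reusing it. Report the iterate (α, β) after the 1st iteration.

Iteration 1:
  α = (12 - (-1)·-2.100) / (5) = 1.980
  β = (-10 - (-2)·1.980) / (4) = -1.510

(1.980, -1.510)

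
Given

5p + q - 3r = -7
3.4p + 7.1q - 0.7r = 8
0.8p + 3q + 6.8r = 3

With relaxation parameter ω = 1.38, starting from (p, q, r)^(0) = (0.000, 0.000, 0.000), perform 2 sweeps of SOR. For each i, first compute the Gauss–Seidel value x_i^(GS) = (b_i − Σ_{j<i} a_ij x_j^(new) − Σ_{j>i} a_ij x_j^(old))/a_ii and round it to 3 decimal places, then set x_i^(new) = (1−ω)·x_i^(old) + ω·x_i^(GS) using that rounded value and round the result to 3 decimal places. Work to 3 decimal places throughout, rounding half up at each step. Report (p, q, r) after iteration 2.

Iteration 1:
  p: GS value = (-7 - (1)·0.000 - (-3)·0.000) / (5) = -1.400;  p ← (1−ω)·0.000 + ω·-1.400 = -1.932
  q: GS value = (8 - (3.4)·-1.932 - (-0.7)·0.000) / (7.1) = 2.052;  q ← (1−ω)·0.000 + ω·2.052 = 2.832
  r: GS value = (3 - (0.8)·-1.932 - (3)·2.832) / (6.8) = -0.581;  r ← (1−ω)·0.000 + ω·-0.581 = -0.802
Iteration 2:
  p: GS value = (-7 - (1)·2.832 - (-3)·-0.802) / (5) = -2.448;  p ← (1−ω)·-1.932 + ω·-2.448 = -2.644
  q: GS value = (8 - (3.4)·-2.644 - (-0.7)·-0.802) / (7.1) = 2.314;  q ← (1−ω)·2.832 + ω·2.314 = 2.117
  r: GS value = (3 - (0.8)·-2.644 - (3)·2.117) / (6.8) = -0.182;  r ← (1−ω)·-0.802 + ω·-0.182 = 0.054

(-2.644, 2.117, 0.054)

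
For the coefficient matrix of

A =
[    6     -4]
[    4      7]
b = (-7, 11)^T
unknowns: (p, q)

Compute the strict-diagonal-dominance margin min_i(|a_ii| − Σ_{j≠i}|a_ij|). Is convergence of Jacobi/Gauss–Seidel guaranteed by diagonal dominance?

row 1: |6| − (4) = 2
row 2: |7| − (4) = 3
minimum over rows = 2 → strictly diagonally dominant (convergence guaranteed)

2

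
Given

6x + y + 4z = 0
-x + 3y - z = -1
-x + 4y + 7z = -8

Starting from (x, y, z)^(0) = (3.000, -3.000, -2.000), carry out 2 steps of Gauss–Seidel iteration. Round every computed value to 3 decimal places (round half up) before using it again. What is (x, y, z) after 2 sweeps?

(0.504, -0.385, -0.851)

Iteration 1:
  x = (0 - (1)·-3.000 - (4)·-2.000) / (6) = 1.833
  y = (-1 - (-1)·1.833 - (-1)·-2.000) / (3) = -0.389
  z = (-8 - (-1)·1.833 - (4)·-0.389) / (7) = -0.659
Iteration 2:
  x = (0 - (1)·-0.389 - (4)·-0.659) / (6) = 0.504
  y = (-1 - (-1)·0.504 - (-1)·-0.659) / (3) = -0.385
  z = (-8 - (-1)·0.504 - (4)·-0.385) / (7) = -0.851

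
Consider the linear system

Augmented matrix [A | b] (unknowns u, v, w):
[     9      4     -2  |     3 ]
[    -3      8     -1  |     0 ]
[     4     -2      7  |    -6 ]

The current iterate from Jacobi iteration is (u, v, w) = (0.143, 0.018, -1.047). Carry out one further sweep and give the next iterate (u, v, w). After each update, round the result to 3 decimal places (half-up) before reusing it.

(0.093, -0.077, -0.934)

One sweep:
  u = (3 - (4)·0.018 - (-2)·-1.047) / (9) = 0.093
  v = (0 - (-3)·0.143 - (-1)·-1.047) / (8) = -0.077
  w = (-6 - (4)·0.143 - (-2)·0.018) / (7) = -0.934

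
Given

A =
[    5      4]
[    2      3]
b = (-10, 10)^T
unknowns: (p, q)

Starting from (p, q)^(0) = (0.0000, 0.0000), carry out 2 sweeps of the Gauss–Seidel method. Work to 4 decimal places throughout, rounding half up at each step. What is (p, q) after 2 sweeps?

(-5.7334, 7.1556)

Iteration 1:
  p = (-10 - (4)·0.0000) / (5) = -2.0000
  q = (10 - (2)·-2.0000) / (3) = 4.6667
Iteration 2:
  p = (-10 - (4)·4.6667) / (5) = -5.7334
  q = (10 - (2)·-5.7334) / (3) = 7.1556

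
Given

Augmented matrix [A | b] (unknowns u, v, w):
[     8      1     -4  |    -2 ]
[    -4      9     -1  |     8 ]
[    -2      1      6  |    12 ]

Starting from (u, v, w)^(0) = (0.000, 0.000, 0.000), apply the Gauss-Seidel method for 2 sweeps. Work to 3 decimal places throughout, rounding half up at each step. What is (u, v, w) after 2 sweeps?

Iteration 1:
  u = (-2 - (1)·0.000 - (-4)·0.000) / (8) = -0.250
  v = (8 - (-4)·-0.250 - (-1)·0.000) / (9) = 0.778
  w = (12 - (-2)·-0.250 - (1)·0.778) / (6) = 1.787
Iteration 2:
  u = (-2 - (1)·0.778 - (-4)·1.787) / (8) = 0.546
  v = (8 - (-4)·0.546 - (-1)·1.787) / (9) = 1.330
  w = (12 - (-2)·0.546 - (1)·1.330) / (6) = 1.960

(0.546, 1.330, 1.960)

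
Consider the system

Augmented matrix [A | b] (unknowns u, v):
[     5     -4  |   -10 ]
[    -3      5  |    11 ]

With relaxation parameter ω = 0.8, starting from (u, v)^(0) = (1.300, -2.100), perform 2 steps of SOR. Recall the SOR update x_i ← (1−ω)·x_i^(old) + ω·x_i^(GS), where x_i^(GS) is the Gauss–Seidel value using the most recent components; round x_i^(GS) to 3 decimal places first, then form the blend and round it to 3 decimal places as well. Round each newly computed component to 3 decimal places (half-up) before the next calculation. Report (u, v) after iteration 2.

(-2.103, 0.761)

Iteration 1:
  u: GS value = (-10 - (-4)·-2.100) / (5) = -3.680;  u ← (1−ω)·1.300 + ω·-3.680 = -2.684
  v: GS value = (11 - (-3)·-2.684) / (5) = 0.590;  v ← (1−ω)·-2.100 + ω·0.590 = 0.052
Iteration 2:
  u: GS value = (-10 - (-4)·0.052) / (5) = -1.958;  u ← (1−ω)·-2.684 + ω·-1.958 = -2.103
  v: GS value = (11 - (-3)·-2.103) / (5) = 0.938;  v ← (1−ω)·0.052 + ω·0.938 = 0.761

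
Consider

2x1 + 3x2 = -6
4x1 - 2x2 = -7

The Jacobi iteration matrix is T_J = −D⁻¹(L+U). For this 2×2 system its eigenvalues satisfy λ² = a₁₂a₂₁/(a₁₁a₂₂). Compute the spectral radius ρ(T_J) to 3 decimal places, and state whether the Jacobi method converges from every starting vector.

1.732

a₁₂a₂₁/(a₁₁a₂₂) = (3)·(4) / ((2)·(-2)) = -3.000000
ρ = √|-3.000000| = √3.000000 = 1.732
ρ > 1, so Jacobi diverges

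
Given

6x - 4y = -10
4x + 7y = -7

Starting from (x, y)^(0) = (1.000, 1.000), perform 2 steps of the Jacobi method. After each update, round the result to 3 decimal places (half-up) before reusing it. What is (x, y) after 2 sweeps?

Iteration 1:
  x = (-10 - (-4)·1.000) / (6) = -1.000
  y = (-7 - (4)·1.000) / (7) = -1.571
Iteration 2:
  x = (-10 - (-4)·-1.571) / (6) = -2.714
  y = (-7 - (4)·-1.000) / (7) = -0.429

(-2.714, -0.429)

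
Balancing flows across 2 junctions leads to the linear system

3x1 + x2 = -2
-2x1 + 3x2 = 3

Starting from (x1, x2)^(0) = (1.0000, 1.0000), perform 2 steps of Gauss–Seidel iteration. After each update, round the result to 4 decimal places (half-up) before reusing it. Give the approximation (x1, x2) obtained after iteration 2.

Iteration 1:
  x1 = (-2 - (1)·1.0000) / (3) = -1.0000
  x2 = (3 - (-2)·-1.0000) / (3) = 0.3333
Iteration 2:
  x1 = (-2 - (1)·0.3333) / (3) = -0.7778
  x2 = (3 - (-2)·-0.7778) / (3) = 0.4815

(-0.7778, 0.4815)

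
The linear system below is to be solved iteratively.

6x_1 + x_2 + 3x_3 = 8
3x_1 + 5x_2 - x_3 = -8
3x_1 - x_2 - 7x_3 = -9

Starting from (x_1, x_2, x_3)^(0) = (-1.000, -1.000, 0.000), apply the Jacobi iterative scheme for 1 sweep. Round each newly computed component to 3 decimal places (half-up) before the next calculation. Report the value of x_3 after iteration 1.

Iteration 1:
  x_1 = (8 - (1)·-1.000 - (3)·0.000) / (6) = 1.500
  x_2 = (-8 - (3)·-1.000 - (-1)·0.000) / (5) = -1.000
  x_3 = (-9 - (3)·-1.000 - (-1)·-1.000) / (-7) = 1.000

1.000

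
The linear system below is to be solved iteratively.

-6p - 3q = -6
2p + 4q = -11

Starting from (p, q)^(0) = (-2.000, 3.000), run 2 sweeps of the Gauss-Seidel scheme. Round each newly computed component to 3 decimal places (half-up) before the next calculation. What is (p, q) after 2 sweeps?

(2.250, -3.875)

Iteration 1:
  p = (-6 - (-3)·3.000) / (-6) = -0.500
  q = (-11 - (2)·-0.500) / (4) = -2.500
Iteration 2:
  p = (-6 - (-3)·-2.500) / (-6) = 2.250
  q = (-11 - (2)·2.250) / (4) = -3.875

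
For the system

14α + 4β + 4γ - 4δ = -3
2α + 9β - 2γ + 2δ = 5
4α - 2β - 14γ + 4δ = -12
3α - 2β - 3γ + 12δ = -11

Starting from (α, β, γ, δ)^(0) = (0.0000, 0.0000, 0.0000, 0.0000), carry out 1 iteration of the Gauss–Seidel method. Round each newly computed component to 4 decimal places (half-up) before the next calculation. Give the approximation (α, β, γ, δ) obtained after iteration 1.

Iteration 1:
  α = (-3 - (4)·0.0000 - (4)·0.0000 - (-4)·0.0000) / (14) = -0.2143
  β = (5 - (2)·-0.2143 - (-2)·0.0000 - (2)·0.0000) / (9) = 0.6032
  γ = (-12 - (4)·-0.2143 - (-2)·0.6032 - (4)·0.0000) / (-14) = 0.7097
  δ = (-11 - (3)·-0.2143 - (-2)·0.6032 - (-3)·0.7097) / (12) = -0.5851

(-0.2143, 0.6032, 0.7097, -0.5851)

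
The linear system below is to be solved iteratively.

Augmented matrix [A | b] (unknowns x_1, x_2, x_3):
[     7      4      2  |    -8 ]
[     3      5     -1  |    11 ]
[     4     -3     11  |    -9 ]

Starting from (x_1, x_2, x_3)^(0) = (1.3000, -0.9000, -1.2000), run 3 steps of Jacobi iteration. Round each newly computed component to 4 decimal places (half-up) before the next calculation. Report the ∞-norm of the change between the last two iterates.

0.8843

Iteration 1:
  x_1 = (-8 - (4)·-0.9000 - (2)·-1.2000) / (7) = -0.2857
  x_2 = (11 - (3)·1.3000 - (-1)·-1.2000) / (5) = 1.1800
  x_3 = (-9 - (4)·1.3000 - (-3)·-0.9000) / (11) = -1.5364
Iteration 2:
  x_1 = (-8 - (4)·1.1800 - (2)·-1.5364) / (7) = -1.3782
  x_2 = (11 - (3)·-0.2857 - (-1)·-1.5364) / (5) = 2.0641
  x_3 = (-9 - (4)·-0.2857 - (-3)·1.1800) / (11) = -0.3925
Iteration 3:
  x_1 = (-8 - (4)·2.0641 - (2)·-0.3925) / (7) = -2.2102
  x_2 = (11 - (3)·-1.3782 - (-1)·-0.3925) / (5) = 2.9484
  x_3 = (-9 - (4)·-1.3782 - (-3)·2.0641) / (11) = 0.2459
Change: (-0.8320, 0.8843, 0.6384) → max |·| = 0.8843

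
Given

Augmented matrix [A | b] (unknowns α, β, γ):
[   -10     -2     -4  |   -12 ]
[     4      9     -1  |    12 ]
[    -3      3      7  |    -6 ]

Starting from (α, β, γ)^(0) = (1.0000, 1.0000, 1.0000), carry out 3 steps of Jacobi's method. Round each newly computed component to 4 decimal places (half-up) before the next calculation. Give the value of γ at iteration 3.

Iteration 1:
  α = (-12 - (-2)·1.0000 - (-4)·1.0000) / (-10) = 0.6000
  β = (12 - (4)·1.0000 - (-1)·1.0000) / (9) = 1.0000
  γ = (-6 - (-3)·1.0000 - (3)·1.0000) / (7) = -0.8571
Iteration 2:
  α = (-12 - (-2)·1.0000 - (-4)·-0.8571) / (-10) = 1.3428
  β = (12 - (4)·0.6000 - (-1)·-0.8571) / (9) = 0.9714
  γ = (-6 - (-3)·0.6000 - (3)·1.0000) / (7) = -1.0286
Iteration 3:
  α = (-12 - (-2)·0.9714 - (-4)·-1.0286) / (-10) = 1.4172
  β = (12 - (4)·1.3428 - (-1)·-1.0286) / (9) = 0.6222
  γ = (-6 - (-3)·1.3428 - (3)·0.9714) / (7) = -0.6980

-0.6980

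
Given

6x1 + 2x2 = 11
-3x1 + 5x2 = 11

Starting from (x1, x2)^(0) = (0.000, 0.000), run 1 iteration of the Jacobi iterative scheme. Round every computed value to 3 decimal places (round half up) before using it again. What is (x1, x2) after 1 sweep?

(1.833, 2.200)

Iteration 1:
  x1 = (11 - (2)·0.000) / (6) = 1.833
  x2 = (11 - (-3)·0.000) / (5) = 2.200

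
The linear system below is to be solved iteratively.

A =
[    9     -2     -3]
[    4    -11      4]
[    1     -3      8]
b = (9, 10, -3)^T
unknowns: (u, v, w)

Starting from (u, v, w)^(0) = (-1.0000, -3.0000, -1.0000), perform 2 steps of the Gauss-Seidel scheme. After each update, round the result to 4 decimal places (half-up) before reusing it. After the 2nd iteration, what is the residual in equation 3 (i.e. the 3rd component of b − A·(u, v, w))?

Iteration 1:
  u = (9 - (-2)·-3.0000 - (-3)·-1.0000) / (9) = 0.0000
  v = (10 - (4)·0.0000 - (4)·-1.0000) / (-11) = -1.2727
  w = (-3 - (1)·0.0000 - (-3)·-1.2727) / (8) = -0.8523
Iteration 2:
  u = (9 - (-2)·-1.2727 - (-3)·-0.8523) / (9) = 0.4331
  v = (10 - (4)·0.4331 - (4)·-0.8523) / (-11) = -1.0615
  w = (-3 - (1)·0.4331 - (-3)·-1.0615) / (8) = -0.8272
Residual b − A·x = (0.4975, -0.1001, 0.0000)

0.0000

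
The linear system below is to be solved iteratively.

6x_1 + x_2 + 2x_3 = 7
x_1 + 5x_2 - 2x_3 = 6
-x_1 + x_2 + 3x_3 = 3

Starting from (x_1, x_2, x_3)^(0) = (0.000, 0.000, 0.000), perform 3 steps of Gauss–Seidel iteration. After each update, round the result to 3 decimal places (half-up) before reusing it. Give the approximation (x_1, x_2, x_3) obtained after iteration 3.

(0.678, 1.352, 0.775)

Iteration 1:
  x_1 = (7 - (1)·0.000 - (2)·0.000) / (6) = 1.167
  x_2 = (6 - (1)·1.167 - (-2)·0.000) / (5) = 0.967
  x_3 = (3 - (-1)·1.167 - (1)·0.967) / (3) = 1.067
Iteration 2:
  x_1 = (7 - (1)·0.967 - (2)·1.067) / (6) = 0.650
  x_2 = (6 - (1)·0.650 - (-2)·1.067) / (5) = 1.497
  x_3 = (3 - (-1)·0.650 - (1)·1.497) / (3) = 0.718
Iteration 3:
  x_1 = (7 - (1)·1.497 - (2)·0.718) / (6) = 0.678
  x_2 = (6 - (1)·0.678 - (-2)·0.718) / (5) = 1.352
  x_3 = (3 - (-1)·0.678 - (1)·1.352) / (3) = 0.775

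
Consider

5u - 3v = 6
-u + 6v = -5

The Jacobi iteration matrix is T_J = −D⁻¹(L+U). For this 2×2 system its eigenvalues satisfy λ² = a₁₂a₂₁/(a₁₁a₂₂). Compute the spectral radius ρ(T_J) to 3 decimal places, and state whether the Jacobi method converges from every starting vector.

0.316

a₁₂a₂₁/(a₁₁a₂₂) = (-3)·(-1) / ((5)·(6)) = 0.100000
ρ = √|0.100000| = √0.100000 = 0.316
ρ < 1, so Jacobi converges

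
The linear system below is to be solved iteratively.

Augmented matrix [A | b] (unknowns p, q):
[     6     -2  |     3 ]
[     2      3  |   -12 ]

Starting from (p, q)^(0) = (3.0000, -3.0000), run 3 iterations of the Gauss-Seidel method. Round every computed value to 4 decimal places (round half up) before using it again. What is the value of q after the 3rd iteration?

Iteration 1:
  p = (3 - (-2)·-3.0000) / (6) = -0.5000
  q = (-12 - (2)·-0.5000) / (3) = -3.6667
Iteration 2:
  p = (3 - (-2)·-3.6667) / (6) = -0.7222
  q = (-12 - (2)·-0.7222) / (3) = -3.5185
Iteration 3:
  p = (3 - (-2)·-3.5185) / (6) = -0.6728
  q = (-12 - (2)·-0.6728) / (3) = -3.5515

-3.5515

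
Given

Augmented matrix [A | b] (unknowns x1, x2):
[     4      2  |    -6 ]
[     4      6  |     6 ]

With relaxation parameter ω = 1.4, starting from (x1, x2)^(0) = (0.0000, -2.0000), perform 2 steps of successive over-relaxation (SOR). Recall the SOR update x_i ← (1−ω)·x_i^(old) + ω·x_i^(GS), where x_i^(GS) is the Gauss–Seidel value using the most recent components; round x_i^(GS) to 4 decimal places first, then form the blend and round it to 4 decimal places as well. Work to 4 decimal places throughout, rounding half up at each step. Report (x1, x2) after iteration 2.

Iteration 1:
  x1: GS value = (-6 - (2)·-2.0000) / (4) = -0.5000;  x1 ← (1−ω)·0.0000 + ω·-0.5000 = -0.7000
  x2: GS value = (6 - (4)·-0.7000) / (6) = 1.4667;  x2 ← (1−ω)·-2.0000 + ω·1.4667 = 2.8534
Iteration 2:
  x1: GS value = (-6 - (2)·2.8534) / (4) = -2.9267;  x1 ← (1−ω)·-0.7000 + ω·-2.9267 = -3.8174
  x2: GS value = (6 - (4)·-3.8174) / (6) = 3.5449;  x2 ← (1−ω)·2.8534 + ω·3.5449 = 3.8215

(-3.8174, 3.8215)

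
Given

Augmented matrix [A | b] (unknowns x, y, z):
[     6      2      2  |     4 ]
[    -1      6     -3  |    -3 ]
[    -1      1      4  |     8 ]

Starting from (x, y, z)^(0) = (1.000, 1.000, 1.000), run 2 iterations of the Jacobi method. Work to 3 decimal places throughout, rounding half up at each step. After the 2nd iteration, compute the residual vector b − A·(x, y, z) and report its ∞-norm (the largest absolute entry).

0.580

Iteration 1:
  x = (4 - (2)·1.000 - (2)·1.000) / (6) = 0.000
  y = (-3 - (-1)·1.000 - (-3)·1.000) / (6) = 0.167
  z = (8 - (-1)·1.000 - (1)·1.000) / (4) = 2.000
Iteration 2:
  x = (4 - (2)·0.167 - (2)·2.000) / (6) = -0.056
  y = (-3 - (-1)·0.000 - (-3)·2.000) / (6) = 0.500
  z = (8 - (-1)·0.000 - (1)·0.167) / (4) = 1.958
Residual b − A·x = (-0.580, -0.182, -0.388); ∞-norm = 0.580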